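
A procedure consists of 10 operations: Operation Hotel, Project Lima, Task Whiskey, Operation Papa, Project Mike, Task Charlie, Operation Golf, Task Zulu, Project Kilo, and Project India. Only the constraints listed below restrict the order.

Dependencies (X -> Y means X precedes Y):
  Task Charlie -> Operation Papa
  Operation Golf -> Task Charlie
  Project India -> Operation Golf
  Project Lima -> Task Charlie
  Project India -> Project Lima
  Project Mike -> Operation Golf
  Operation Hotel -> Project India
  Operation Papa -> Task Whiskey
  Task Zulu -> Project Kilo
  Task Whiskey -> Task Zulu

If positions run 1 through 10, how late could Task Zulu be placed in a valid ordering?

9

Following the constraints forward from Task Zulu, its only required successor is Project Kilo.
So at least 1 operation follows Task Zulu, putting Task Zulu no later than position 9. That position is achievable by scheduling everything else first.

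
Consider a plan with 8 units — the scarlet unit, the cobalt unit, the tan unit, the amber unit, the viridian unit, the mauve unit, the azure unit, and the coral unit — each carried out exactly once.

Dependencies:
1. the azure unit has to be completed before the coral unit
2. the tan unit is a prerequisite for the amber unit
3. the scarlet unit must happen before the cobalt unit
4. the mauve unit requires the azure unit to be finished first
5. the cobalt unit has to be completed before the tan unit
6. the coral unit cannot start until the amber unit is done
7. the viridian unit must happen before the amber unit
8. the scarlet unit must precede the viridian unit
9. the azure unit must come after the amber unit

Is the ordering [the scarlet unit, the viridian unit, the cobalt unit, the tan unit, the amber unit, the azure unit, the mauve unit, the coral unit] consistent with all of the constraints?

Yes

Checking each listed constraint against this order: for instance, the amber unit is in position 5 and the coral unit in position 8, so that constraint holds — and the remaining constraints check out the same way.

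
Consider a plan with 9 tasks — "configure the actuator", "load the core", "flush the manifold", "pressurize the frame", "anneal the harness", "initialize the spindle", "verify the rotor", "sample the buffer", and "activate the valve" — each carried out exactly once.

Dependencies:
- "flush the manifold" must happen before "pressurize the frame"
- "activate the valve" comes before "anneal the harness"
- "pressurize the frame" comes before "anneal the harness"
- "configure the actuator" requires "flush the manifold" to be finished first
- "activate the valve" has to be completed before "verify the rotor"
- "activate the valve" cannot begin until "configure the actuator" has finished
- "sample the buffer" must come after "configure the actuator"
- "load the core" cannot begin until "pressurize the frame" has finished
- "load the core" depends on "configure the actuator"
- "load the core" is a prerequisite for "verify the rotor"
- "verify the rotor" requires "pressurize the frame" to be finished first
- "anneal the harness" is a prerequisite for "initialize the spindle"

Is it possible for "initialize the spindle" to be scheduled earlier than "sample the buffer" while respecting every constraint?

No chain of constraints runs from "sample the buffer" to "initialize the spindle", so "sample the buffer" is not required to come first.
So a valid ordering placing "initialize the spindle" earlier than "sample the buffer" exists.

Yes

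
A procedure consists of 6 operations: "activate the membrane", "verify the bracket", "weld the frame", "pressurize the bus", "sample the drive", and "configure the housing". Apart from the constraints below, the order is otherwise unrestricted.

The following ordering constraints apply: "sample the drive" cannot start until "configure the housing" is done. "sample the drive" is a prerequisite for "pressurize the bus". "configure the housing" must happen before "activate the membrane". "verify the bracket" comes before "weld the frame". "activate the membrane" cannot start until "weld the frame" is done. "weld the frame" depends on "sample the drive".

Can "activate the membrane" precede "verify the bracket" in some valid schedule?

No

The constraints give a chain "verify the bracket" → "weld the frame" → "activate the membrane", which forces "verify the bracket" before "activate the membrane".
Hence "activate the membrane" can never be scheduled before "verify the bracket".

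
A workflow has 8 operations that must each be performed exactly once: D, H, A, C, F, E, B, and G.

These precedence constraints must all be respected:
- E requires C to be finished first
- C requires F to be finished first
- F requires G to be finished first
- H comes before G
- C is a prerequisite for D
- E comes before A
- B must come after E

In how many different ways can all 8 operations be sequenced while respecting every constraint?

8

H is the only operation with nothing required before it, so every ordering starts there.
Counting all ways to extend the partial order to a total order gives 8.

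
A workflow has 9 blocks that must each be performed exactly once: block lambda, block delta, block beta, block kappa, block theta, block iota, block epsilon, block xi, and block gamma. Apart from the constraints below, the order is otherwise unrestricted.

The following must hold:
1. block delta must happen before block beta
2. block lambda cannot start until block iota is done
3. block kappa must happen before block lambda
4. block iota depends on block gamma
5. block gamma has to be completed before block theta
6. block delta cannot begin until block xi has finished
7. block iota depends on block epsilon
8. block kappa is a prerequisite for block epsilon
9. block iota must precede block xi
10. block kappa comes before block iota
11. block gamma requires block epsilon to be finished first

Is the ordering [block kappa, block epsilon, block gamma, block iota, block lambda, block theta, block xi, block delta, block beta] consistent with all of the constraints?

Checking each listed constraint against this order: for instance, block kappa is in position 1 and block lambda in position 5, so that constraint holds — and the remaining constraints check out the same way.

Yes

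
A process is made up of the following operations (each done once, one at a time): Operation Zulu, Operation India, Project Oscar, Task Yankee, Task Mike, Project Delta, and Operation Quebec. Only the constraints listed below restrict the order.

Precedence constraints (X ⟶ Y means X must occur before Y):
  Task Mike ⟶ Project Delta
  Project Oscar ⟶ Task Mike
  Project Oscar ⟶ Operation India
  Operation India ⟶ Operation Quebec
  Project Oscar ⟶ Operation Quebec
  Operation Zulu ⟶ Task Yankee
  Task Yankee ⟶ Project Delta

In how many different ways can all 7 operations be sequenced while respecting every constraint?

71

The operations with no prerequisites are Operation Zulu, Project Oscar; any of them can be placed first.
Systematically extending each partial ordering one operation at a time and counting, there are 71 complete orderings.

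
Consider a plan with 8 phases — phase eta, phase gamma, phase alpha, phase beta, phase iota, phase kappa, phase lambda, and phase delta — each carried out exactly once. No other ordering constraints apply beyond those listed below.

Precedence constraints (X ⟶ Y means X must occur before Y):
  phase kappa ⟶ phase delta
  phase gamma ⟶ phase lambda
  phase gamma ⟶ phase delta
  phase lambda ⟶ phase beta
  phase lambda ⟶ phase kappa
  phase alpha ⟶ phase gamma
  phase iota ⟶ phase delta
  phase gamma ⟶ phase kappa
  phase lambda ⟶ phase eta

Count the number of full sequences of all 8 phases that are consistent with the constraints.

76

2 phases have no prerequisites (phase alpha, phase iota), so any of them could come first.
Systematically extending each partial ordering one phase at a time and counting, there are 76 complete orderings.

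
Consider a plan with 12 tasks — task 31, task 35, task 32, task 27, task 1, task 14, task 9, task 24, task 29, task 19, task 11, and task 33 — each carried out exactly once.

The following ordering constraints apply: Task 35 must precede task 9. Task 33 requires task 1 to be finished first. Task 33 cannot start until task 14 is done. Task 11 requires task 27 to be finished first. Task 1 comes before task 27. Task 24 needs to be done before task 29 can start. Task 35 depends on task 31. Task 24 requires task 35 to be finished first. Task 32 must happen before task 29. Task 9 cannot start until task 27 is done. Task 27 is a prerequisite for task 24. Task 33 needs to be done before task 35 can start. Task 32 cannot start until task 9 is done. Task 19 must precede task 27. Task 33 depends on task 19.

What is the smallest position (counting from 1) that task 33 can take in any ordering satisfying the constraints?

The tasks that are forced before task 33, directly or transitively, are task 1, task 14, task 19. That's 3 tasks.
With 3 mandatory predecessors, the earliest task 33 can sit is position 3+1 = 4, and placing just those 3 first achieves it.

4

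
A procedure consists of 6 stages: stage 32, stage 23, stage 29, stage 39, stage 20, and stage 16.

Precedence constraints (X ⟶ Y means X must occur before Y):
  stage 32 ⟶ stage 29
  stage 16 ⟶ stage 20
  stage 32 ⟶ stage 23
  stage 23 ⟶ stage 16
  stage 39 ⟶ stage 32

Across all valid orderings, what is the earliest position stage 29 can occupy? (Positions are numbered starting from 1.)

Working backwards through the constraints from stage 29, its full set of required predecessors is stage 32, stage 39 — 2 of them.
So at minimum 2 stages come before stage 29, putting stage 29 no earlier than position 3. That position is achievable by scheduling exactly those predecessors first.

3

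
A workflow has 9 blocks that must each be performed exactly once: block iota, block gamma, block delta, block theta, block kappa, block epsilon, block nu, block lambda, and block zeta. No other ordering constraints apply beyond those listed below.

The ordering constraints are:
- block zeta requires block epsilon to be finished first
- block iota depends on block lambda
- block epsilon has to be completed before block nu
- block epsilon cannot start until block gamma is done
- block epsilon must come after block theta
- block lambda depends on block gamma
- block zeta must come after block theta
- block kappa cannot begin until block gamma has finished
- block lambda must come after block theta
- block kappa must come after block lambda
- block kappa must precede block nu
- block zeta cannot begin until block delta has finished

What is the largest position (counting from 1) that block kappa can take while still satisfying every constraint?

8

The only block forced after block kappa (directly or by a chain) is block nu.
So at least 1 block follows block kappa, putting block kappa no later than position 8. That position is achievable by scheduling everything else first.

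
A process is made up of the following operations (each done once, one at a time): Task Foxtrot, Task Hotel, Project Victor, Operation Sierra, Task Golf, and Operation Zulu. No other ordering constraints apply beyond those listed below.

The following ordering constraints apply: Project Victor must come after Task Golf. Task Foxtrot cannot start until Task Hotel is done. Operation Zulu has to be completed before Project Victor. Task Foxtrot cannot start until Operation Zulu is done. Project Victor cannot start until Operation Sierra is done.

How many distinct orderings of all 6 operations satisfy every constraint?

4 operations have no prerequisites (Task Hotel, Operation Sierra, Task Golf, Operation Zulu), so any of them could come first.
Counting all ways to extend the partial order to a total order gives 70.

70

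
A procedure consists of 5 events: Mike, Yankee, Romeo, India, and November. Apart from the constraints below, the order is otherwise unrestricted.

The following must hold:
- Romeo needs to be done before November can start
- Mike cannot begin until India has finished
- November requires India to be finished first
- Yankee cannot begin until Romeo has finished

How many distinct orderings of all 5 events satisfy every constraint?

16

The events with no prerequisites are Romeo, India; any of them can be placed first.
Enumerating by repeatedly choosing an available event (one whose prerequisites are all placed) gives 16 distinct complete orderings.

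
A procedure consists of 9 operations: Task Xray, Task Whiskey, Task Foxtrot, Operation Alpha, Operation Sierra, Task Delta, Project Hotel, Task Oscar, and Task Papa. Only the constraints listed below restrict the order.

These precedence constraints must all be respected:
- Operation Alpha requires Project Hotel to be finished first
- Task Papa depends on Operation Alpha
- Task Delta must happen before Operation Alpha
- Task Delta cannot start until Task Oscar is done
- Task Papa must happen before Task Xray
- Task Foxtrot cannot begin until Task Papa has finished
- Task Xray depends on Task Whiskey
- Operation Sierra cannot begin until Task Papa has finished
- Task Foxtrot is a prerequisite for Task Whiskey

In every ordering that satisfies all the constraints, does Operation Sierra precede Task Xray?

No

No chain of constraints connects Operation Sierra to Task Xray in either direction.
So Operation Sierra can come before Task Xray or after — it is not forced.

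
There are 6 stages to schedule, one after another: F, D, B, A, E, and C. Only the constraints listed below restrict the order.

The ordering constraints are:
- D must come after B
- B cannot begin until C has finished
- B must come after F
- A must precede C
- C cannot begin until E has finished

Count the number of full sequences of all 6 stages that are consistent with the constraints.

The stages with no prerequisites are F, A, E; any of them can be placed first.
Systematically extending each partial ordering one stage at a time and counting, there are 8 complete orderings.

8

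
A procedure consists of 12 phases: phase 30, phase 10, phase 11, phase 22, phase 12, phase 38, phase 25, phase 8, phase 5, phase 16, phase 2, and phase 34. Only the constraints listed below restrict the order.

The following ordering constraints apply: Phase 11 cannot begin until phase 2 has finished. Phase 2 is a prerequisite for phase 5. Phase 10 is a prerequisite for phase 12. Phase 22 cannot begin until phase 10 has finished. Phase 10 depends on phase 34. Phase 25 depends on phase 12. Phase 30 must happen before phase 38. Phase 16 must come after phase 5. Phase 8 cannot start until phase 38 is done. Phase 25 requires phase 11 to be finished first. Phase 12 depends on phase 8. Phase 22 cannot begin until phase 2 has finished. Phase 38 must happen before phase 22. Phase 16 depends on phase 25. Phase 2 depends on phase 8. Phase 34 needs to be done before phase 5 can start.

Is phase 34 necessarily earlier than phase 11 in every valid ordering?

No

Phase 34 and phase 11 are not related by any chain of constraints.
A valid ordering placing phase 11 before phase 34 exists, so the answer is no.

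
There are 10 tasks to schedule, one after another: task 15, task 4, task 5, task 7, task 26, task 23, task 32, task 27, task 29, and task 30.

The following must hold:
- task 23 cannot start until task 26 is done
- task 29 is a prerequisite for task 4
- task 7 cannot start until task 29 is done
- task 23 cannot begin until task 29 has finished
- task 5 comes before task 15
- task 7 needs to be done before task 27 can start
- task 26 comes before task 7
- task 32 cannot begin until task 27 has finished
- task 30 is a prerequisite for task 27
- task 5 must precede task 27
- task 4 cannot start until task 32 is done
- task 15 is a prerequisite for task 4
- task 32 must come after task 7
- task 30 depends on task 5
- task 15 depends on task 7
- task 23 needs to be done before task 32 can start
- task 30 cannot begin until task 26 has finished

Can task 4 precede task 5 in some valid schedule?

No

There is a dependency chain task 5 → task 15 → task 4, so task 4 always comes after task 5.
So no valid ordering can have task 4 before task 5.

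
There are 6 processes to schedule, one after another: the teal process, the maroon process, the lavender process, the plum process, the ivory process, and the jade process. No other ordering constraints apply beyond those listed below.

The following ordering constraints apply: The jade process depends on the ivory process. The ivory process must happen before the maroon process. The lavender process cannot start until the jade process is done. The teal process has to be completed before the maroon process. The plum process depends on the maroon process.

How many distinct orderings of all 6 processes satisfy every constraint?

16

2 processes have no prerequisites (the teal process, the ivory process), so any of them could come first.
Systematically extending each partial ordering one process at a time and counting, there are 16 complete orderings.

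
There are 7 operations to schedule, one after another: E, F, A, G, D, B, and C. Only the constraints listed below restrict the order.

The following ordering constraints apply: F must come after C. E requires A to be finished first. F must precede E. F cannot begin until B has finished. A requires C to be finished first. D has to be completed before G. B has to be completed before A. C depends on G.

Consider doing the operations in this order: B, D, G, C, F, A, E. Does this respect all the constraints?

Checking each listed constraint against this order: for instance, B is in position 1 and A in position 6, so that constraint holds — and the remaining constraints check out the same way.

Yes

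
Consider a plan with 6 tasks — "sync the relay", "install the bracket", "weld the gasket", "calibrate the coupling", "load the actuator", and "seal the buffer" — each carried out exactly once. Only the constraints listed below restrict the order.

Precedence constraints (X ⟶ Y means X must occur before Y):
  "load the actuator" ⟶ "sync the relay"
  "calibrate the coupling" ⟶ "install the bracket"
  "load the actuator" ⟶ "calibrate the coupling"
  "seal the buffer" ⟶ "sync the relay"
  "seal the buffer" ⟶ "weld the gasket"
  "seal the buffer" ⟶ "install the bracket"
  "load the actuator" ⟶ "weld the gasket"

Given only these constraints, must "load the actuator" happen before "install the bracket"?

Chaining the stated constraints: "load the actuator" → "calibrate the coupling" → "install the bracket".
So "load the actuator" must precede "install the bracket" in any valid ordering.

Yes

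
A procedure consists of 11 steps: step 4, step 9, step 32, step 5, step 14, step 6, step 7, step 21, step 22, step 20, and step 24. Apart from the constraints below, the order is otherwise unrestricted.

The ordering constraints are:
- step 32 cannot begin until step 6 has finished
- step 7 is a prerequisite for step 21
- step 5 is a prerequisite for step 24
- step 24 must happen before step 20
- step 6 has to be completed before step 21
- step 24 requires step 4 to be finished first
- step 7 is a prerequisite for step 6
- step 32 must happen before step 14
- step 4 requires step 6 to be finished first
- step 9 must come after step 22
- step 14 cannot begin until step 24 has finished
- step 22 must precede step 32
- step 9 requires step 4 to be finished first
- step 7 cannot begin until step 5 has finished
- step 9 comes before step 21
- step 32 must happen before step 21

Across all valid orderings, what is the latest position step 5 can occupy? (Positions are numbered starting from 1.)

Every step that must follow step 5 has to come after it. Tracing all chains starting from step 5, those steps are: step 4, step 9, step 32, step 14, step 6, step 7, step 21, step 20, step 24 — 9 in total.
So at least 9 steps follow step 5, putting step 5 no later than position 2. That position is achievable by scheduling everything else first.

2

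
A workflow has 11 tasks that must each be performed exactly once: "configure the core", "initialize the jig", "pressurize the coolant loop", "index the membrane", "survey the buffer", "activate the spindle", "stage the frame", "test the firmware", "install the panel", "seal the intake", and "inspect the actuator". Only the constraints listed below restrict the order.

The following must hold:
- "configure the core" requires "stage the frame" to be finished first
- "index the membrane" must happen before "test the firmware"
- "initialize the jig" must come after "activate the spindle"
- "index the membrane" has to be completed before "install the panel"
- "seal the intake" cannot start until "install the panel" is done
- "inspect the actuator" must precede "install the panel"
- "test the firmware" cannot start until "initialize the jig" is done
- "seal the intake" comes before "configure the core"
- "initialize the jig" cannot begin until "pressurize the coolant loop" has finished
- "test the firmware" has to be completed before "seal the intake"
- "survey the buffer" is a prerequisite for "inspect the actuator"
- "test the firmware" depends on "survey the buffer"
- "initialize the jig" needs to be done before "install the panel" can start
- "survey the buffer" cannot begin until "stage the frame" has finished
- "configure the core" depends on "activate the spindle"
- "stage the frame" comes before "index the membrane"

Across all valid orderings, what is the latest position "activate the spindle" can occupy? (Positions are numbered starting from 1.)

6

The tasks that are forced after "activate the spindle", directly or by a chain of constraints, are "configure the core", "initialize the jig", "test the firmware", "install the panel", "seal the intake". That's 5 tasks.
So at least 5 tasks follow "activate the spindle", putting "activate the spindle" no later than position 6. That position is achievable by scheduling everything else first.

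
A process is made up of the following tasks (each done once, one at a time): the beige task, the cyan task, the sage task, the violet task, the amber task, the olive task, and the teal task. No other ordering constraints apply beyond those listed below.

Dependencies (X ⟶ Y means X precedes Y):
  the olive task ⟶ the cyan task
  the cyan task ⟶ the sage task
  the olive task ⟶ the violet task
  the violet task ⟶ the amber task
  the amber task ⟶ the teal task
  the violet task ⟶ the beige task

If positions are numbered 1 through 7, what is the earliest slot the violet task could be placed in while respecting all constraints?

Working backwards through the constraints from the violet task, its only required predecessor is the olive task.
So at minimum 1 task comes before the violet task, putting the violet task no earlier than position 2. That position is achievable by scheduling exactly that predecessor first.

2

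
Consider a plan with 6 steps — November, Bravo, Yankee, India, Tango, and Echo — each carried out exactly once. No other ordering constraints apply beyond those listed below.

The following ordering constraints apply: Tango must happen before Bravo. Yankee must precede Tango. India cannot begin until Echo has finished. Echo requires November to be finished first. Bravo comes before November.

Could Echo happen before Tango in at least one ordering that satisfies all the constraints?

No

The constraints give a chain Tango → Bravo → November → Echo, which forces Tango before Echo.
Hence Echo can never be scheduled before Tango.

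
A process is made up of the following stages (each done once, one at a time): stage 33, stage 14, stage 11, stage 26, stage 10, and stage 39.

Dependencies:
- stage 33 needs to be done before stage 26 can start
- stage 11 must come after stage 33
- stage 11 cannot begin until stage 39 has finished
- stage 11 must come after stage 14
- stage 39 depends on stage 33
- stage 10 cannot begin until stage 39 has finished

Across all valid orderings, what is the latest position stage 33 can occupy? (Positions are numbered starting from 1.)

Following every chain forward from stage 33, the stages that must come later are stage 11, stage 26, stage 10, stage 39 — 4 of them.
So at least 4 stages follow stage 33, putting stage 33 no later than position 2. That position is achievable by scheduling everything else first.

2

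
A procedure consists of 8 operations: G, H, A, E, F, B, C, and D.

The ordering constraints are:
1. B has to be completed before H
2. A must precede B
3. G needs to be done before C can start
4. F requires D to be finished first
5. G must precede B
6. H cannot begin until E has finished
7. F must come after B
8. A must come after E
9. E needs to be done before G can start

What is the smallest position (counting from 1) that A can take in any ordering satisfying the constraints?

Working backwards through the constraints from A, its only required predecessor is E.
So at minimum 1 operation comes before A, putting A no earlier than position 2. That position is achievable by scheduling exactly that predecessor first.

2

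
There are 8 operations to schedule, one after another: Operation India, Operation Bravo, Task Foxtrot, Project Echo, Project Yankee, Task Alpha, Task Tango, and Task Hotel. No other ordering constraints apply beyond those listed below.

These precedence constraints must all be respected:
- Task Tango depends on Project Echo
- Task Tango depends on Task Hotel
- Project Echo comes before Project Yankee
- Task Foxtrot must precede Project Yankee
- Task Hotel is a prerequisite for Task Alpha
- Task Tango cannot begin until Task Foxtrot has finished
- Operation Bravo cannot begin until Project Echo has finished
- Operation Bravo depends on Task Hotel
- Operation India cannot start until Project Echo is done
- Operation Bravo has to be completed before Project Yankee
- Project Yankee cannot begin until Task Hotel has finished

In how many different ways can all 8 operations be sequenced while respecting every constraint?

662

The operations with no prerequisites are Task Foxtrot, Project Echo, Task Hotel; any of them can be placed first.
Systematically extending each partial ordering one operation at a time and counting, there are 662 complete orderings.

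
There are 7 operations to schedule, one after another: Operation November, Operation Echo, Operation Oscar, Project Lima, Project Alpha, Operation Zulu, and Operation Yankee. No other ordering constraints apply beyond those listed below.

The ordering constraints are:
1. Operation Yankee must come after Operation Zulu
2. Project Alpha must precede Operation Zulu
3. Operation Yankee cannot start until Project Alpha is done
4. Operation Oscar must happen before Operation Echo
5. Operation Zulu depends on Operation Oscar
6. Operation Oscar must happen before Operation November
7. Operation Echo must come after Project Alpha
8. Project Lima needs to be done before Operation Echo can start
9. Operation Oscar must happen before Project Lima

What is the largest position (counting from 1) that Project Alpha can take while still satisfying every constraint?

Every operation that must follow Project Alpha has to come after it. Tracing all chains starting from Project Alpha, those operations are: Operation Echo, Operation Zulu, Operation Yankee — 3 in total.
With 3 mandatory successors out of 7 operations total, the latest slot for Project Alpha is 7−3 = 4, and it's reachable by doing all non-successors before Project Alpha.

4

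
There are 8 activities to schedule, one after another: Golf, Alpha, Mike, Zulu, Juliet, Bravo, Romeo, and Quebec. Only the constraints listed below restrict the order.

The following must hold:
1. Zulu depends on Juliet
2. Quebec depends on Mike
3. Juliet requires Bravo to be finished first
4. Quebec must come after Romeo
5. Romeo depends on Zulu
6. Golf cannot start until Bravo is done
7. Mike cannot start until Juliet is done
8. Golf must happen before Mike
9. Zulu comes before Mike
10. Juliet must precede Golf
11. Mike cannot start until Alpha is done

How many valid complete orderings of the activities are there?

28

2 activities have no prerequisites (Alpha, Bravo), so any of them could come first.
Enumerating by repeatedly choosing an available activity (one whose prerequisites are all placed) gives 28 distinct complete orderings.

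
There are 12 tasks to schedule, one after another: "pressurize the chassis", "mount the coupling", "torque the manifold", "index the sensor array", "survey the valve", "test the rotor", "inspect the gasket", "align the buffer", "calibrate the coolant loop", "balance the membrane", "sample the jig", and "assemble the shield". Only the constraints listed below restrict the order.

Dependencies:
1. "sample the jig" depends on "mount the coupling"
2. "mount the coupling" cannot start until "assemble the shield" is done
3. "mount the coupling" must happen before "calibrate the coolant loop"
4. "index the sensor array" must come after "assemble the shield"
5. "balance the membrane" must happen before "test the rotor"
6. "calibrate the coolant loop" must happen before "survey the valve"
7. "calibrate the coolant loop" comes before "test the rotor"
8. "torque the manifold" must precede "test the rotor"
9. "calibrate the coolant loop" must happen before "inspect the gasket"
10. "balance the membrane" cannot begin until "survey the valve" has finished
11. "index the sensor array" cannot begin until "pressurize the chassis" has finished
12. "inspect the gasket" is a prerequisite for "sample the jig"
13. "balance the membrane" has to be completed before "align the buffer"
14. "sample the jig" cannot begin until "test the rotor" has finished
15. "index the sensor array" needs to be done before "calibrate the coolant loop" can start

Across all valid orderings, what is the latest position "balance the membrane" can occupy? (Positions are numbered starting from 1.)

The tasks that are forced after "balance the membrane", directly or by a chain of constraints, are "test the rotor", "align the buffer", "sample the jig". That's 3 tasks.
With 3 mandatory successors out of 12 tasks total, the latest slot for "balance the membrane" is 12−3 = 9, and it's reachable by doing all non-successors before "balance the membrane".

9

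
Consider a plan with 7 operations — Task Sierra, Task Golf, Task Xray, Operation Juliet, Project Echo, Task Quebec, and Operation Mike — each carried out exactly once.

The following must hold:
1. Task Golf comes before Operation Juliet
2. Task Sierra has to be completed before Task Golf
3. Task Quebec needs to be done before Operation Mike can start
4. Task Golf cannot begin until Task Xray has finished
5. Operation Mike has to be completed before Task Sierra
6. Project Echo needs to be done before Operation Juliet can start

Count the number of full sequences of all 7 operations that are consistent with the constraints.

24

3 operations have no prerequisites (Task Xray, Project Echo, Task Quebec), so any of them could come first.
Systematically extending each partial ordering one operation at a time and counting, there are 24 complete orderings.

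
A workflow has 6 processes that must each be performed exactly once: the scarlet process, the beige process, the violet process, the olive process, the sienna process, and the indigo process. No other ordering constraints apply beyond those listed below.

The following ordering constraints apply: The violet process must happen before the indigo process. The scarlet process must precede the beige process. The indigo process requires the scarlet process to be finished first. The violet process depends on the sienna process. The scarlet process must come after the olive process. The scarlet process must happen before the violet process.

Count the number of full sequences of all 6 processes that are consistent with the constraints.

2 processes have no prerequisites (the olive process, the sienna process), so any of them could come first.
Enumerating by repeatedly choosing an available process (one whose prerequisites are all placed) gives 10 distinct complete orderings.

10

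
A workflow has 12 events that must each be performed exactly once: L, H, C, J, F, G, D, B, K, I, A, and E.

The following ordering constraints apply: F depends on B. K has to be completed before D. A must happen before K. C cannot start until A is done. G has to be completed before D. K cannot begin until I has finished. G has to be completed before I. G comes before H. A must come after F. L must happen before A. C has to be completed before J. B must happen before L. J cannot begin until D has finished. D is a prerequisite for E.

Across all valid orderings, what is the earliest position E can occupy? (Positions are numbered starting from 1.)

Working backwards through the constraints from E, its full set of required predecessors is L, F, G, D, B, K, I, A — 8 of them.
With 8 mandatory predecessors, the earliest E can sit is position 8+1 = 9, and placing just those 8 first achieves it.

9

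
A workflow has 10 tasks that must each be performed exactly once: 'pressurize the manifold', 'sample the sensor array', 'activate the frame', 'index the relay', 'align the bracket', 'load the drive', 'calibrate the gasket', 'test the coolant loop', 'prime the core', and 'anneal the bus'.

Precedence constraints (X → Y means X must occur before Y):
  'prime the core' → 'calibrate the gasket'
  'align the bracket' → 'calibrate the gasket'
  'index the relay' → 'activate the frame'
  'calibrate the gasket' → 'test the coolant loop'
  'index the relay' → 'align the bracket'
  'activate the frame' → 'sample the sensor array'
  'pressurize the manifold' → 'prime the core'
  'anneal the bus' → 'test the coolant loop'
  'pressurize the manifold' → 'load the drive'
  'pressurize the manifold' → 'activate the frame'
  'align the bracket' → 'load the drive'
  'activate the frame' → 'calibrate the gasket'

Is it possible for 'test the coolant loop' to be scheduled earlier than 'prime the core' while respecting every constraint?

There is a dependency chain 'prime the core' → 'calibrate the gasket' → 'test the coolant loop', so 'test the coolant loop' always comes after 'prime the core'.
So no valid ordering can have 'test the coolant loop' before 'prime the core'.

No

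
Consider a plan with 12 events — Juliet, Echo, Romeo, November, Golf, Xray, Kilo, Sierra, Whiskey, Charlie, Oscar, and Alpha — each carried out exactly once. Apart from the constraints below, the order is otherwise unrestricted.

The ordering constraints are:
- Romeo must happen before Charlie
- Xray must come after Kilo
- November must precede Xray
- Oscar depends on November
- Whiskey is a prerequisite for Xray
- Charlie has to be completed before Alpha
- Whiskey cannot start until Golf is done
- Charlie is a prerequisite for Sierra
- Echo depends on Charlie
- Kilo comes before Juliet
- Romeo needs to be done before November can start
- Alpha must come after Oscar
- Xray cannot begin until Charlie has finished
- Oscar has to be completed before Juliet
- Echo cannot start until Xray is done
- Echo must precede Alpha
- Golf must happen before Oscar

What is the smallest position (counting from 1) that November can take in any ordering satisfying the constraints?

2

Working backwards through the constraints from November, its only required predecessor is Romeo.
So at minimum 1 event comes before November, putting November no earlier than position 2. That position is achievable by scheduling exactly that predecessor first.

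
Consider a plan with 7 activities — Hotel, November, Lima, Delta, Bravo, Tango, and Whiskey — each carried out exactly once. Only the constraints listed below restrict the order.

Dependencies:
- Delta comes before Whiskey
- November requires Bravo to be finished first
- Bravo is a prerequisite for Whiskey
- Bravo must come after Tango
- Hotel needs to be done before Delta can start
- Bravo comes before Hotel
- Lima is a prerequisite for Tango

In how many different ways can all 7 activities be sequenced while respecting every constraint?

Lima is the only activity with nothing required before it, so every ordering starts there.
Counting all ways to extend the partial order to a total order gives 4.

4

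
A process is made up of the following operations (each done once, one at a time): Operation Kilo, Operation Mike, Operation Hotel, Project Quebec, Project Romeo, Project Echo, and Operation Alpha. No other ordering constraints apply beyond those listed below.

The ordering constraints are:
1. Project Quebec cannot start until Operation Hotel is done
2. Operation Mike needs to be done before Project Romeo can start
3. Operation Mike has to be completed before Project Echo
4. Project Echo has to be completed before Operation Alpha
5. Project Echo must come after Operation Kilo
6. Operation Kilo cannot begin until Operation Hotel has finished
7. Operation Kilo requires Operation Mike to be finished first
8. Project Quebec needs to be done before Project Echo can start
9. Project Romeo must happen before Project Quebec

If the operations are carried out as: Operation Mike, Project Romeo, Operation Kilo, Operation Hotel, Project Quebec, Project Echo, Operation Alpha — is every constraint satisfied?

No

The sequence places Operation Kilo ahead of Operation Hotel.
Since Operation Hotel is required before Operation Kilo, the ordering is invalid.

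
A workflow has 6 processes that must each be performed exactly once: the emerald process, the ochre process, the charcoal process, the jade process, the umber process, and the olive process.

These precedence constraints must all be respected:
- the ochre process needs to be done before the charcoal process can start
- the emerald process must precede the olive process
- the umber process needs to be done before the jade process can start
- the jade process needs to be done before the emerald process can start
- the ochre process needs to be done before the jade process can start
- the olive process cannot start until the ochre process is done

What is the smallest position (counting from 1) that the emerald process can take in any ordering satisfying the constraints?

The processes that are forced before the emerald process, directly or transitively, are the ochre process, the jade process, the umber process. That's 3 processes.
With 3 mandatory predecessors, the earliest the emerald process can sit is position 3+1 = 4, and placing just those 3 first achieves it.

4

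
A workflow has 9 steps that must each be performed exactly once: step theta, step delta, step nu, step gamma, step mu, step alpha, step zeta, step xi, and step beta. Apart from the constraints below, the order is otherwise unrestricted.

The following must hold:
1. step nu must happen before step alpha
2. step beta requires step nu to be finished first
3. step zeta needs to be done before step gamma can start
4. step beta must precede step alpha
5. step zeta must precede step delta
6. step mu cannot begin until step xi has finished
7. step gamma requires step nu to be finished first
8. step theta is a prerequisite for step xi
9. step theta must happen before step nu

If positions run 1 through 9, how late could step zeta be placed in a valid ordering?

7

The steps that are forced after step zeta, directly or by a chain of constraints, are step delta, step gamma. That's 2 steps.
With 2 mandatory successors out of 9 steps total, the latest slot for step zeta is 9−2 = 7, and it's reachable by doing all non-successors before step zeta.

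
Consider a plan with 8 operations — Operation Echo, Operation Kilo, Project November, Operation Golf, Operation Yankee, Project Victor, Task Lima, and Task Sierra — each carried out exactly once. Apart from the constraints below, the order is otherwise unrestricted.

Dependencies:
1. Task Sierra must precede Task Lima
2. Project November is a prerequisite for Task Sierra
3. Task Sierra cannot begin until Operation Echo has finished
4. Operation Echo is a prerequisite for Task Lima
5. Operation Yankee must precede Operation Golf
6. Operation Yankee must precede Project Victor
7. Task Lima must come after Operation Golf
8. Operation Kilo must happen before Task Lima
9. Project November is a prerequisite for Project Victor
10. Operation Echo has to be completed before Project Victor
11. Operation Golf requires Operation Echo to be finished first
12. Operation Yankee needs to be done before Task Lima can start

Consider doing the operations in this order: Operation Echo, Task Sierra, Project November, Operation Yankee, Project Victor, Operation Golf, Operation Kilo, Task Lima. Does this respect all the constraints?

In the proposed order, Task Sierra appears before Project November.
That contradicts the constraint that Project November must precede Task Sierra.

No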